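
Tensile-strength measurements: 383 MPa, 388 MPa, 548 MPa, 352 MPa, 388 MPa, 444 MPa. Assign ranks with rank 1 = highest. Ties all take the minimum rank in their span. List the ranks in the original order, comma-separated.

Sorted (descending): 548, 444, 388, 388, 383, 352
The 2 values of 388 occupy positions 3–4 → each gets rank 3.

5, 3, 1, 6, 3, 2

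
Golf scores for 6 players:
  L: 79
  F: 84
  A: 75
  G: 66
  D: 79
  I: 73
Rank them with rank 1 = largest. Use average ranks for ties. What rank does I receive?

Sorted (descending): 84, 79, 79, 75, 73, 66
The 2 values of 79 occupy positions 2–3 → average rank (2+3)/2 = 2.5.
I has value 73 → rank 5.

5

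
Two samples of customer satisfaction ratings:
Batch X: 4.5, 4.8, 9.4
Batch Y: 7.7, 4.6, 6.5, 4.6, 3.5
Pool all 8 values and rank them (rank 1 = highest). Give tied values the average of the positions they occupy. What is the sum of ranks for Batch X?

12

Sorted (descending): 9.4, 7.7, 6.5, 4.8, 4.6, 4.6, 4.5, 3.5
The 2 values of 4.6 occupy positions 5–6 → average rank (5+6)/2 = 5.5.
Batch X values → pooled ranks: 4.5→7, 4.8→4, 9.4→1
Rank sum = 7 + 4 + 1 = 12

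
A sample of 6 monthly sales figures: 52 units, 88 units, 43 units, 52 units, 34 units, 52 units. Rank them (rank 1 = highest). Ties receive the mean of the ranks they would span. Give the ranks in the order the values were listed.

Sorted (descending): 88, 52, 52, 52, 43, 34
The 3 values of 52 occupy positions 2–4 → average rank 3.

3, 1, 5, 3, 6, 3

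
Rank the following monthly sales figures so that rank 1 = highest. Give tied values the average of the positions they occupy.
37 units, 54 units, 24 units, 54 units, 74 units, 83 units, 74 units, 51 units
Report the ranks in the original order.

Sorted (descending): 83, 74, 74, 54, 54, 51, 37, 24
The 2 values of 74 occupy positions 2–3 → average rank (2+3)/2 = 2.5.
The 2 values of 54 occupy positions 4–5 → average rank (4+5)/2 = 4.5.

7, 4.5, 8, 4.5, 2.5, 1, 2.5, 6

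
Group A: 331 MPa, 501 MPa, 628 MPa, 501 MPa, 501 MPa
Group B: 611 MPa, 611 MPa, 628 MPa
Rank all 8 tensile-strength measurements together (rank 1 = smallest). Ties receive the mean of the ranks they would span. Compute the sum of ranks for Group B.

Sorted (ascending): 331, 501, 501, 501, 611, 611, 628, 628
The 3 values of 501 occupy positions 2–4 → average rank 3.
The 2 values of 611 occupy positions 5–6 → average rank (5+6)/2 = 5.5.
The 2 values of 628 occupy positions 7–8 → average rank (7+8)/2 = 7.5.
Group B values → pooled ranks: 611→5.5, 611→5.5, 628→7.5
Rank sum = 5.5 + 5.5 + 7.5 = 18.5

18.5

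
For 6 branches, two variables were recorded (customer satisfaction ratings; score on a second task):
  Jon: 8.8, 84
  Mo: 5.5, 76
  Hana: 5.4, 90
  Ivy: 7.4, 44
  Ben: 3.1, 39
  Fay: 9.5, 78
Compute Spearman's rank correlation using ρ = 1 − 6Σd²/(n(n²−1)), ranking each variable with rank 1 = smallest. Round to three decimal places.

Ranks of variable 1: 5, 3, 2, 4, 1, 6
Ranks of variable 2: 5, 3, 6, 2, 1, 4
d = r₁ − r₂: 0, 0, -4, 2, 0, 2
d²: 0, 0, 16, 4, 0, 4; Σd² = 24
ρ = 1 − 6·24/(6·35) = 1 − 144/210 = 0.314

0.314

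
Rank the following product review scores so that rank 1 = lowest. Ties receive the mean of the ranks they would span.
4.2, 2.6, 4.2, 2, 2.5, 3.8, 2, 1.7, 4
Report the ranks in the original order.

Sorted (ascending): 1.7, 2, 2, 2.5, 2.6, 3.8, 4, 4.2, 4.2
The 2 values of 2 occupy positions 2–3 → average rank (2+3)/2 = 2.5.
The 2 values of 4.2 occupy positions 8–9 → average rank (8+9)/2 = 8.5.

8.5, 5, 8.5, 2.5, 4, 6, 2.5, 1, 7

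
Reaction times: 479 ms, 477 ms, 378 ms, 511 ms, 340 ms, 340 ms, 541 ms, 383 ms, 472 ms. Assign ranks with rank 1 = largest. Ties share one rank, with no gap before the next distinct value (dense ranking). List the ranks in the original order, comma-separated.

Sorted (descending): 541, 511, 479, 477, 472, 383, 378, 340, 340
The 2 values of 340 share dense rank 8.
Remaining distinct values take the next consecutive integers.

3, 4, 7, 2, 8, 8, 1, 6, 5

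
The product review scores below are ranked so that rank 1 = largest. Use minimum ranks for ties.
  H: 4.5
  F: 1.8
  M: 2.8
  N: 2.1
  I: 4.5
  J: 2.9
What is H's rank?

1

Sorted (descending): 4.5, 4.5, 2.9, 2.8, 2.1, 1.8
The 2 values of 4.5 occupy positions 1–2 → each gets rank 1.
H has value 4.5 → rank 1.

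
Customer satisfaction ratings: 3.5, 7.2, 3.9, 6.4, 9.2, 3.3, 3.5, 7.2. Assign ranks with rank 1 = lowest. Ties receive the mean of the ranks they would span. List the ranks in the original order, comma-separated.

2.5, 6.5, 4, 5, 8, 1, 2.5, 6.5

Sorted (ascending): 3.3, 3.5, 3.5, 3.9, 6.4, 7.2, 7.2, 9.2
The 2 values of 3.5 occupy positions 2–3 → average rank (2+3)/2 = 2.5.
The 2 values of 7.2 occupy positions 6–7 → average rank (6+7)/2 = 6.5.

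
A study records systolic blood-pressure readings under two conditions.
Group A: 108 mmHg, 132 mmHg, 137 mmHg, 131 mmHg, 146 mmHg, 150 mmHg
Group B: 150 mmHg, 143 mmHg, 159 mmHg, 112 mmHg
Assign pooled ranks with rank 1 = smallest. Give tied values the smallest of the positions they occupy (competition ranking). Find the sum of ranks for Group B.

26

Sorted (ascending): 108, 112, 131, 132, 137, 143, 146, 150, 150, 159
The 2 values of 150 occupy positions 8–9 → each gets rank 8.
Group B values → pooled ranks: 150→8, 143→6, 159→10, 112→2
Rank sum = 8 + 6 + 10 + 2 = 26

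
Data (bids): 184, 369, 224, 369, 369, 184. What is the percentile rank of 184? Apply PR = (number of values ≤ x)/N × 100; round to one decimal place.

33.3

N = 6.
Strictly below 184: 0. Equal to 184: 2.
PR = 2/6 × 100 = 33.3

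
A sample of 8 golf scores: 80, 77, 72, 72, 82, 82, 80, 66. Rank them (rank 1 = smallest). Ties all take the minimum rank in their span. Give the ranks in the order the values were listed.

5, 4, 2, 2, 7, 7, 5, 1

Sorted (ascending): 66, 72, 72, 77, 80, 80, 82, 82
The 2 values of 72 occupy positions 2–3 → each gets rank 2.
The 2 values of 80 occupy positions 5–6 → each gets rank 5.
The 2 values of 82 occupy positions 7–8 → each gets rank 7.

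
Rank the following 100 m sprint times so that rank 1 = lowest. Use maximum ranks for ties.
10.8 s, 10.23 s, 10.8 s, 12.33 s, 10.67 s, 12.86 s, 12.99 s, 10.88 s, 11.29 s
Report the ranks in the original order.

4, 1, 4, 7, 2, 8, 9, 5, 6

Sorted (ascending): 10.23, 10.67, 10.8, 10.8, 10.88, 11.29, 12.33, 12.86, 12.99
The 2 values of 10.8 occupy positions 3–4 → each gets rank 4.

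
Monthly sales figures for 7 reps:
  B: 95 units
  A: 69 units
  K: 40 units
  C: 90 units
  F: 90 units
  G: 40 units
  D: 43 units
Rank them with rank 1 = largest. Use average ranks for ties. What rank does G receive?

Sorted (descending): 95, 90, 90, 69, 43, 40, 40
The 2 values of 90 occupy positions 2–3 → average rank (2+3)/2 = 2.5.
The 2 values of 40 occupy positions 6–7 → average rank (6+7)/2 = 6.5.
G has value 40 units → rank 6.5.

6.5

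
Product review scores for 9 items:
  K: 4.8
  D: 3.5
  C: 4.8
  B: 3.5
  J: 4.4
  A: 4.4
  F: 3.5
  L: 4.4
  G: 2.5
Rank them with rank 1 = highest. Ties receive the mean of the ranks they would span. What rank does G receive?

Sorted (descending): 4.8, 4.8, 4.4, 4.4, 4.4, 3.5, 3.5, 3.5, 2.5
The 2 values of 4.8 occupy positions 1–2 → average rank (1+2)/2 = 1.5.
The 3 values of 4.4 occupy positions 3–5 → average rank 4.
The 3 values of 3.5 occupy positions 6–8 → average rank 7.
G has value 2.5 → rank 9.

9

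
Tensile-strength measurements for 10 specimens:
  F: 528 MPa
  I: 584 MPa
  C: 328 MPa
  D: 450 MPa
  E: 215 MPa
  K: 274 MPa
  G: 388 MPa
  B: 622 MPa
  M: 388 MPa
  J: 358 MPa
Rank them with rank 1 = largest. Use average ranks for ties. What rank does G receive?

5.5

Sorted (descending): 622, 584, 528, 450, 388, 388, 358, 328, 274, 215
The 2 values of 388 occupy positions 5–6 → average rank (5+6)/2 = 5.5.
G has value 388 MPa → rank 5.5.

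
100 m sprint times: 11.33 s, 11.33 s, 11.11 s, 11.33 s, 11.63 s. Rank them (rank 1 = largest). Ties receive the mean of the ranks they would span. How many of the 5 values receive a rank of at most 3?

4

Sorted (descending): 11.63, 11.33, 11.33, 11.33, 11.11
The 3 values of 11.33 occupy positions 2–4 → average rank 3.
Ranks ≤ 3: {1, 3, 3, 3} → 4 values.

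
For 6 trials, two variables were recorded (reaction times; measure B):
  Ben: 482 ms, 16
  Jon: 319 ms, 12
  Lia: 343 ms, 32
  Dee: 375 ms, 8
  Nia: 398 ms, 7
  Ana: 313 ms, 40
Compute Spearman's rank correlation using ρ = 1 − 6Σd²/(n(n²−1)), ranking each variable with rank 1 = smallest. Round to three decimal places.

-0.543

Ranks of variable 1: 6, 2, 3, 4, 5, 1
Ranks of variable 2: 4, 3, 5, 2, 1, 6
d = r₁ − r₂: 2, -1, -2, 2, 4, -5
d²: 4, 1, 4, 4, 16, 25; Σd² = 54
ρ = 1 − 6·54/(6·35) = 1 − 324/210 = -0.543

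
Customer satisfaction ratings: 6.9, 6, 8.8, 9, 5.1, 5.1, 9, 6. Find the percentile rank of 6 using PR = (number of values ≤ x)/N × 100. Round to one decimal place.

N = 8.
Strictly below 6: 2. Equal to 6: 2.
PR = 4/8 × 100 = 50.0

50.0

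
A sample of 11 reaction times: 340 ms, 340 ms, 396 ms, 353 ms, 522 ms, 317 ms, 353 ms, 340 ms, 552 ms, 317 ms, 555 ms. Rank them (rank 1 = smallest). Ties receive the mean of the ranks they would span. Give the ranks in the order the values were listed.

4, 4, 8, 6.5, 9, 1.5, 6.5, 4, 10, 1.5, 11

Sorted (ascending): 317, 317, 340, 340, 340, 353, 353, 396, 522, 552, 555
The 2 values of 317 occupy positions 1–2 → average rank (1+2)/2 = 1.5.
The 3 values of 340 occupy positions 3–5 → average rank 4.
The 2 values of 353 occupy positions 6–7 → average rank (6+7)/2 = 6.5.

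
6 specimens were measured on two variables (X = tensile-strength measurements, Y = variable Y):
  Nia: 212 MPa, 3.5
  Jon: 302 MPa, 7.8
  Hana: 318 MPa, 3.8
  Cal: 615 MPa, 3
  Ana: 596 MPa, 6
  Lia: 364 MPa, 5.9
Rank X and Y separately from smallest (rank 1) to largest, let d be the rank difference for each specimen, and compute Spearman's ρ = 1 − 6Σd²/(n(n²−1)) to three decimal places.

Ranks of variable 1: 1, 2, 3, 6, 5, 4
Ranks of variable 2: 2, 6, 3, 1, 5, 4
d = r₁ − r₂: -1, -4, 0, 5, 0, 0
d²: 1, 16, 0, 25, 0, 0; Σd² = 42
ρ = 1 − 6·42/(6·35) = 1 − 252/210 = -0.200

-0.200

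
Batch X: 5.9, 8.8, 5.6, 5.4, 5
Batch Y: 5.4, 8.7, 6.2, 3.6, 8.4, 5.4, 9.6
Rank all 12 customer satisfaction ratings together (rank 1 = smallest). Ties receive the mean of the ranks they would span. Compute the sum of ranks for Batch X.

Sorted (ascending): 3.6, 5, 5.4, 5.4, 5.4, 5.6, 5.9, 6.2, 8.4, 8.7, 8.8, 9.6
The 3 values of 5.4 occupy positions 3–5 → average rank 4.
Batch X values → pooled ranks: 5.9→7, 8.8→11, 5.6→6, 5.4→4, 5→2
Rank sum = 7 + 11 + 6 + 4 + 2 = 30

30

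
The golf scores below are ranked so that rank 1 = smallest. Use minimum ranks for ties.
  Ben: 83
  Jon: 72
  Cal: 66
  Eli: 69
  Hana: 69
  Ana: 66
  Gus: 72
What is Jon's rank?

Sorted (ascending): 66, 66, 69, 69, 72, 72, 83
The 2 values of 66 occupy positions 1–2 → each gets rank 1.
The 2 values of 69 occupy positions 3–4 → each gets rank 3.
The 2 values of 72 occupy positions 5–6 → each gets rank 5.
Jon has value 72 → rank 5.

5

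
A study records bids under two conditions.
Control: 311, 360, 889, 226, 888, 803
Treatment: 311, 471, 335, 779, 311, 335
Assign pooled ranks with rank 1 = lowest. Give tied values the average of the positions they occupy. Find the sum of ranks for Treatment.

34

Sorted (ascending): 226, 311, 311, 311, 335, 335, 360, 471, 779, 803, 888, 889
The 3 values of 311 occupy positions 2–4 → average rank 3.
The 2 values of 335 occupy positions 5–6 → average rank (5+6)/2 = 5.5.
Treatment values → pooled ranks: 311→3, 471→8, 335→5.5, 779→9, 311→3, 335→5.5
Rank sum = 3 + 8 + 5.5 + 9 + 3 + 5.5 = 34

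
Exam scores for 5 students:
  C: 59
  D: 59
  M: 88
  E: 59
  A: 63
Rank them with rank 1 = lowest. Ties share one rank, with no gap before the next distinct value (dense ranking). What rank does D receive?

Sorted (ascending): 59, 59, 59, 63, 88
The 3 values of 59 share dense rank 1.
Remaining distinct values take the next consecutive integers.
D has value 59 → rank 1.

1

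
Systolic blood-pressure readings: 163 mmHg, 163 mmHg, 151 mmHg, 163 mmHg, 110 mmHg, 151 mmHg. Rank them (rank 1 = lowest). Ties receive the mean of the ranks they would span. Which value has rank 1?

Sorted (ascending): 110, 151, 151, 163, 163, 163
The 2 values of 151 occupy positions 2–3 → average rank (2+3)/2 = 2.5.
The 3 values of 163 occupy positions 4–6 → average rank 5.
Rank 1 → value 110.

110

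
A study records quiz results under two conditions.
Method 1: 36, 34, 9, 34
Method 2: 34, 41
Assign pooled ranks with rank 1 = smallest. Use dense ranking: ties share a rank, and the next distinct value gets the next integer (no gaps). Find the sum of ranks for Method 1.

Sorted (ascending): 9, 34, 34, 34, 36, 41
The 3 values of 34 share dense rank 2.
Remaining distinct values take the next consecutive integers.
Method 1 values → pooled ranks: 36→3, 34→2, 9→1, 34→2
Rank sum = 3 + 2 + 1 + 2 = 8

8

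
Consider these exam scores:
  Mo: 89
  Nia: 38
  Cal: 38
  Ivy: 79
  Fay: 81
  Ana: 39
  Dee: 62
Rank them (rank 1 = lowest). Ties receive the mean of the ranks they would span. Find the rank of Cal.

Sorted (ascending): 38, 38, 39, 62, 79, 81, 89
The 2 values of 38 occupy positions 1–2 → average rank (1+2)/2 = 1.5.
Cal has value 38 → rank 1.5.

1.5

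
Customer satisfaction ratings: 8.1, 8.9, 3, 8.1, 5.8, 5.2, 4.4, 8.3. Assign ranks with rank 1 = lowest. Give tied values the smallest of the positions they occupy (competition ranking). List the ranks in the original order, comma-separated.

5, 8, 1, 5, 4, 3, 2, 7

Sorted (ascending): 3, 4.4, 5.2, 5.8, 8.1, 8.1, 8.3, 8.9
The 2 values of 8.1 occupy positions 5–6 → each gets rank 5.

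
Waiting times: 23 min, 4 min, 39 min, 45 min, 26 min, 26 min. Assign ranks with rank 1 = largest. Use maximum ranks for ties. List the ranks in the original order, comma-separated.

5, 6, 2, 1, 4, 4

Sorted (descending): 45, 39, 26, 26, 23, 4
The 2 values of 26 occupy positions 3–4 → each gets rank 4.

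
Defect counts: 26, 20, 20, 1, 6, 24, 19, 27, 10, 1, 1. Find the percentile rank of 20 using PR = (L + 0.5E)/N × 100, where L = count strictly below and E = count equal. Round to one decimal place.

63.6

N = 11.
Strictly below 20: 6. Equal to 20: 2.
PR = (6 + 0.5·2)/11 × 100 = 63.6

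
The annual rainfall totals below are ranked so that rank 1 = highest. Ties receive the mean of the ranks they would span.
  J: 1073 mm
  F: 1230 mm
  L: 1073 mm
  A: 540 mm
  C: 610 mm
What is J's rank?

Sorted (descending): 1230, 1073, 1073, 610, 540
The 2 values of 1073 occupy positions 2–3 → average rank (2+3)/2 = 2.5.
J has value 1073 mm → rank 2.5.

2.5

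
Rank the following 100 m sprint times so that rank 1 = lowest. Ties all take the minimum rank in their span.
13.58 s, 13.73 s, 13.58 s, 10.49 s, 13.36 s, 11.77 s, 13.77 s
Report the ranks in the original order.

4, 6, 4, 1, 3, 2, 7

Sorted (ascending): 10.49, 11.77, 13.36, 13.58, 13.58, 13.73, 13.77
The 2 values of 13.58 occupy positions 4–5 → each gets rank 4.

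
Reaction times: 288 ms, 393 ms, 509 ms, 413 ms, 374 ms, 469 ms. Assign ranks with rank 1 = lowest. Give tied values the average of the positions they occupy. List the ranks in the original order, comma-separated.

Sorted (ascending): 288, 374, 393, 413, 469, 509
No ties — each value takes its position as its rank.

1, 3, 6, 4, 2, 5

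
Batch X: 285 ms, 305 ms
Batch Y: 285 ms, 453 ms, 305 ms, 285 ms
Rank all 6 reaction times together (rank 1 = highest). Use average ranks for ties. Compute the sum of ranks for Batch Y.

13.5

Sorted (descending): 453, 305, 305, 285, 285, 285
The 2 values of 305 occupy positions 2–3 → average rank (2+3)/2 = 2.5.
The 3 values of 285 occupy positions 4–6 → average rank 5.
Batch Y values → pooled ranks: 285→5, 453→1, 305→2.5, 285→5
Rank sum = 5 + 1 + 2.5 + 5 = 13.5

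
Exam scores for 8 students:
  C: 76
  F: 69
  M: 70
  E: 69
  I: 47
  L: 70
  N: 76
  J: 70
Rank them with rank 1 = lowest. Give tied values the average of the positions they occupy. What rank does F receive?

Sorted (ascending): 47, 69, 69, 70, 70, 70, 76, 76
The 2 values of 69 occupy positions 2–3 → average rank (2+3)/2 = 2.5.
The 3 values of 70 occupy positions 4–6 → average rank 5.
The 2 values of 76 occupy positions 7–8 → average rank (7+8)/2 = 7.5.
F has value 69 → rank 2.5.

2.5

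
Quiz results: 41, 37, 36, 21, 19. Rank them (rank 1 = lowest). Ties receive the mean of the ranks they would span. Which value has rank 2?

21

Sorted (ascending): 19, 21, 36, 37, 41
No ties — each value takes its position as its rank.
Rank 2 → value 21.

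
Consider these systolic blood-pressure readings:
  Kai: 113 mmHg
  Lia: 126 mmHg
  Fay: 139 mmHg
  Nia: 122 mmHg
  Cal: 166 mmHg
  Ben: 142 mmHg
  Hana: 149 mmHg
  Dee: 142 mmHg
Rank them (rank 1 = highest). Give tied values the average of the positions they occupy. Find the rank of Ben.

Sorted (descending): 166, 149, 142, 142, 139, 126, 122, 113
The 2 values of 142 occupy positions 3–4 → average rank (3+4)/2 = 3.5.
Ben has value 142 mmHg → rank 3.5.

3.5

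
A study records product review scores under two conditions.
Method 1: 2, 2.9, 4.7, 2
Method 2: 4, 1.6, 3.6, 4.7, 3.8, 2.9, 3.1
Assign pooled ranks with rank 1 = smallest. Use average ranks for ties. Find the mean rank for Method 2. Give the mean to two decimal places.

Sorted (ascending): 1.6, 2, 2, 2.9, 2.9, 3.1, 3.6, 3.8, 4, 4.7, 4.7
The 2 values of 2 occupy positions 2–3 → average rank (2+3)/2 = 2.5.
The 2 values of 2.9 occupy positions 4–5 → average rank (4+5)/2 = 4.5.
The 2 values of 4.7 occupy positions 10–11 → average rank (10+11)/2 = 10.5.
Method 2 values → pooled ranks: 4→9, 1.6→1, 3.6→7, 4.7→10.5, 3.8→8, 2.9→4.5, 3.1→6
Mean rank = (9 + 1 + 7 + 10.5 + 8 + 4.5 + 6) / 7 = 6.57

6.57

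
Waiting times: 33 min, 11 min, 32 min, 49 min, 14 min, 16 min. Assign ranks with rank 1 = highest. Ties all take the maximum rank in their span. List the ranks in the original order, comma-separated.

2, 6, 3, 1, 5, 4

Sorted (descending): 49, 33, 32, 16, 14, 11
No ties — each value takes its position as its rank.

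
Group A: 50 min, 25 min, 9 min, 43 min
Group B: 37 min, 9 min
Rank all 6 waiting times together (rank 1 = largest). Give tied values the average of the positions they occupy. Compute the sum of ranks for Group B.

Sorted (descending): 50, 43, 37, 25, 9, 9
The 2 values of 9 occupy positions 5–6 → average rank (5+6)/2 = 5.5.
Group B values → pooled ranks: 37→3, 9→5.5
Rank sum = 3 + 5.5 = 8.5

8.5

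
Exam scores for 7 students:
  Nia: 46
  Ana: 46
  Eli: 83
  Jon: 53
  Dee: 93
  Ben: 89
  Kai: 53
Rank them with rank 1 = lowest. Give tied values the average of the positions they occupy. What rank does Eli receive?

Sorted (ascending): 46, 46, 53, 53, 83, 89, 93
The 2 values of 46 occupy positions 1–2 → average rank (1+2)/2 = 1.5.
The 2 values of 53 occupy positions 3–4 → average rank (3+4)/2 = 3.5.
Eli has value 83 → rank 5.

5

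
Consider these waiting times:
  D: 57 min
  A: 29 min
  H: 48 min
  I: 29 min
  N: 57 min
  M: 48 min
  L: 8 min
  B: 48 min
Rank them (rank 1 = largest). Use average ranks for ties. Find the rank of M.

Sorted (descending): 57, 57, 48, 48, 48, 29, 29, 8
The 2 values of 57 occupy positions 1–2 → average rank (1+2)/2 = 1.5.
The 3 values of 48 occupy positions 3–5 → average rank 4.
The 2 values of 29 occupy positions 6–7 → average rank (6+7)/2 = 6.5.
M has value 48 min → rank 4.

4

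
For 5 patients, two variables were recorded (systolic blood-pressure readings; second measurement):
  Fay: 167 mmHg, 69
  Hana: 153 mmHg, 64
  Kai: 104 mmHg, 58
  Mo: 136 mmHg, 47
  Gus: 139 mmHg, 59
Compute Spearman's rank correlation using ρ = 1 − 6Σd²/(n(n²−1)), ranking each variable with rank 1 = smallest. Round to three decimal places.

0.900

Ranks of variable 1: 5, 4, 1, 2, 3
Ranks of variable 2: 5, 4, 2, 1, 3
d = r₁ − r₂: 0, 0, -1, 1, 0
d²: 0, 0, 1, 1, 0; Σd² = 2
ρ = 1 − 6·2/(5·24) = 1 − 12/120 = 0.900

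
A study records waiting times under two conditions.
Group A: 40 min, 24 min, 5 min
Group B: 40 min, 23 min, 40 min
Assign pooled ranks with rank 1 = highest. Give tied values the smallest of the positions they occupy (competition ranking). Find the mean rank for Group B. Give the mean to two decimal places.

Sorted (descending): 40, 40, 40, 24, 23, 5
The 3 values of 40 occupy positions 1–3 → each gets rank 1.
Group B values → pooled ranks: 40→1, 23→5, 40→1
Mean rank = (1 + 5 + 1) / 3 = 2.33

2.33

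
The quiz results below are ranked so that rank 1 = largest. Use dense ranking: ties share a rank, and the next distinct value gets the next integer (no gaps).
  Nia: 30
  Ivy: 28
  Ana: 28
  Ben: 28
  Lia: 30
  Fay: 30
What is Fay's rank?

1

Sorted (descending): 30, 30, 30, 28, 28, 28
The 3 values of 30 share dense rank 1.
The 3 values of 28 share dense rank 2.
Fay has value 30 → rank 1.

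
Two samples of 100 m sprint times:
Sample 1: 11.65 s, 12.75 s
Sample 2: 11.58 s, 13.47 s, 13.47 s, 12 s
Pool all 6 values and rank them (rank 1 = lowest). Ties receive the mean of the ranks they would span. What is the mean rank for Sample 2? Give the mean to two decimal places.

Sorted (ascending): 11.58, 11.65, 12, 12.75, 13.47, 13.47
The 2 values of 13.47 occupy positions 5–6 → average rank (5+6)/2 = 5.5.
Sample 2 values → pooled ranks: 11.58→1, 13.47→5.5, 13.47→5.5, 12→3
Mean rank = (1 + 5.5 + 5.5 + 3) / 4 = 3.75

3.75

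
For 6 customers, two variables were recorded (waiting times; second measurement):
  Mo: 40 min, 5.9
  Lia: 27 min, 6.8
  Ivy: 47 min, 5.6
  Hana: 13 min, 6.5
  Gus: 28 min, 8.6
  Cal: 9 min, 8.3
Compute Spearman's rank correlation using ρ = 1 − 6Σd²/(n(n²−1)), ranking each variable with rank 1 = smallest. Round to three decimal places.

-0.600

Ranks of variable 1: 5, 3, 6, 2, 4, 1
Ranks of variable 2: 2, 4, 1, 3, 6, 5
d = r₁ − r₂: 3, -1, 5, -1, -2, -4
d²: 9, 1, 25, 1, 4, 16; Σd² = 56
ρ = 1 − 6·56/(6·35) = 1 − 336/210 = -0.600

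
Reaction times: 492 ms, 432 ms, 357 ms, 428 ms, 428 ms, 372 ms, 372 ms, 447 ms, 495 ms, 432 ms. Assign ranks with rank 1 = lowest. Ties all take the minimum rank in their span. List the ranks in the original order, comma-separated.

9, 6, 1, 4, 4, 2, 2, 8, 10, 6

Sorted (ascending): 357, 372, 372, 428, 428, 432, 432, 447, 492, 495
The 2 values of 372 occupy positions 2–3 → each gets rank 2.
The 2 values of 428 occupy positions 4–5 → each gets rank 4.
The 2 values of 432 occupy positions 6–7 → each gets rank 6.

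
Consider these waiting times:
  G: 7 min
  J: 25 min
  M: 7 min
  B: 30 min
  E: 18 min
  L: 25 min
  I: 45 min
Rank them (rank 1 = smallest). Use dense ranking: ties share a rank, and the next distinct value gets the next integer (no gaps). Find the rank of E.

2

Sorted (ascending): 7, 7, 18, 25, 25, 30, 45
The 2 values of 7 share dense rank 1.
The 2 values of 25 share dense rank 3.
Remaining distinct values take the next consecutive integers.
E has value 18 min → rank 2.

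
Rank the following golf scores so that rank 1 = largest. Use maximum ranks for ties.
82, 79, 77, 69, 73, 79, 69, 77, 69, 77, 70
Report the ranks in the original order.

Sorted (descending): 82, 79, 79, 77, 77, 77, 73, 70, 69, 69, 69
The 2 values of 79 occupy positions 2–3 → each gets rank 3.
The 3 values of 77 occupy positions 4–6 → each gets rank 6.
The 3 values of 69 occupy positions 9–11 → each gets rank 11.

1, 3, 6, 11, 7, 3, 11, 6, 11, 6, 8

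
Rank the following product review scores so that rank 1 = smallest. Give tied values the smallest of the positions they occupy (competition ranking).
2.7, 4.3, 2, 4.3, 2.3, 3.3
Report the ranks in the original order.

Sorted (ascending): 2, 2.3, 2.7, 3.3, 4.3, 4.3
The 2 values of 4.3 occupy positions 5–6 → each gets rank 5.

3, 5, 1, 5, 2, 4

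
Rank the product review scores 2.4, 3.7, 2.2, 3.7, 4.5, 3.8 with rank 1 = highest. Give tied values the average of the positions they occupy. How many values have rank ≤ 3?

2

Sorted (descending): 4.5, 3.8, 3.7, 3.7, 2.4, 2.2
The 2 values of 3.7 occupy positions 3–4 → average rank (3+4)/2 = 3.5.
Ranks ≤ 3: {1, 2} → 2 values.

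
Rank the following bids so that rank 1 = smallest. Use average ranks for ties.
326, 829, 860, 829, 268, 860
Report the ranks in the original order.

Sorted (ascending): 268, 326, 829, 829, 860, 860
The 2 values of 829 occupy positions 3–4 → average rank (3+4)/2 = 3.5.
The 2 values of 860 occupy positions 5–6 → average rank (5+6)/2 = 5.5.

2, 3.5, 5.5, 3.5, 1, 5.5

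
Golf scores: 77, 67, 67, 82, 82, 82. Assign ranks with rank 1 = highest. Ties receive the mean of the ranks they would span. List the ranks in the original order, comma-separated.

4, 5.5, 5.5, 2, 2, 2

Sorted (descending): 82, 82, 82, 77, 67, 67
The 3 values of 82 occupy positions 1–3 → average rank 2.
The 2 values of 67 occupy positions 5–6 → average rank (5+6)/2 = 5.5.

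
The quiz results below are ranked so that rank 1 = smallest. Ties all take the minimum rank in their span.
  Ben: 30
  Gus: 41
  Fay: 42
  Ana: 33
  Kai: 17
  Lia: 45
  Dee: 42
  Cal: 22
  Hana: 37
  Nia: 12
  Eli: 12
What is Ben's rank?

5

Sorted (ascending): 12, 12, 17, 22, 30, 33, 37, 41, 42, 42, 45
The 2 values of 12 occupy positions 1–2 → each gets rank 1.
The 2 values of 42 occupy positions 9–10 → each gets rank 9.
Ben has value 30 → rank 5.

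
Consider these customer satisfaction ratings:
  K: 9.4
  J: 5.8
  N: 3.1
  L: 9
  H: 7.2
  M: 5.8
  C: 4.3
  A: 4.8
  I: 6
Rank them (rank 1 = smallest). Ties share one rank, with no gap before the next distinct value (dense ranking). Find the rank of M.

Sorted (ascending): 3.1, 4.3, 4.8, 5.8, 5.8, 6, 7.2, 9, 9.4
The 2 values of 5.8 share dense rank 4.
Remaining distinct values take the next consecutive integers.
M has value 5.8 → rank 4.

4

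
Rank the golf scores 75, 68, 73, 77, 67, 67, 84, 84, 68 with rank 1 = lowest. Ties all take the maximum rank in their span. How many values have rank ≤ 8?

Sorted (ascending): 67, 67, 68, 68, 73, 75, 77, 84, 84
The 2 values of 67 occupy positions 1–2 → each gets rank 2.
The 2 values of 68 occupy positions 3–4 → each gets rank 4.
The 2 values of 84 occupy positions 8–9 → each gets rank 9.
Ranks ≤ 8: {2, 2, 4, 4, 5, 6, 7} → 7 values.

7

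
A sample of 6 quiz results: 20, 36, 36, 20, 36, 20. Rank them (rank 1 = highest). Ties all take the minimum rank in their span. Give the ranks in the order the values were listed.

4, 1, 1, 4, 1, 4

Sorted (descending): 36, 36, 36, 20, 20, 20
The 3 values of 36 occupy positions 1–3 → each gets rank 1.
The 3 values of 20 occupy positions 4–6 → each gets rank 4.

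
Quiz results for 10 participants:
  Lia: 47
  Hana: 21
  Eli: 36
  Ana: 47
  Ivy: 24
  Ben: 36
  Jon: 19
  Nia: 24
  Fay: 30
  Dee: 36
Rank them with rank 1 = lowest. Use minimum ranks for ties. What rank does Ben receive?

Sorted (ascending): 19, 21, 24, 24, 30, 36, 36, 36, 47, 47
The 2 values of 24 occupy positions 3–4 → each gets rank 3.
The 3 values of 36 occupy positions 6–8 → each gets rank 6.
The 2 values of 47 occupy positions 9–10 → each gets rank 9.
Ben has value 36 → rank 6.

6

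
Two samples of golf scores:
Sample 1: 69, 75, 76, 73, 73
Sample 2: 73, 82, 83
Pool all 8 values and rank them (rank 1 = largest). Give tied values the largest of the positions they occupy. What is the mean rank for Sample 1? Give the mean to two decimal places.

Sorted (descending): 83, 82, 76, 75, 73, 73, 73, 69
The 3 values of 73 occupy positions 5–7 → each gets rank 7.
Sample 1 values → pooled ranks: 69→8, 75→4, 76→3, 73→7, 73→7
Mean rank = (8 + 4 + 3 + 7 + 7) / 5 = 5.80

5.80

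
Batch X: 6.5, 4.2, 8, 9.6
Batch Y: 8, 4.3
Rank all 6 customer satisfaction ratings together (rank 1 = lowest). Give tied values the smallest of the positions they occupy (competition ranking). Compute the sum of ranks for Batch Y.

6

Sorted (ascending): 4.2, 4.3, 6.5, 8, 8, 9.6
The 2 values of 8 occupy positions 4–5 → each gets rank 4.
Batch Y values → pooled ranks: 8→4, 4.3→2
Rank sum = 4 + 2 = 6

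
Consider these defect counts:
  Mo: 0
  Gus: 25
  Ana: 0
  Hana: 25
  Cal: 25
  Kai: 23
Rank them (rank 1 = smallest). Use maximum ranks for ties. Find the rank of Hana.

Sorted (ascending): 0, 0, 23, 25, 25, 25
The 2 values of 0 occupy positions 1–2 → each gets rank 2.
The 3 values of 25 occupy positions 4–6 → each gets rank 6.
Hana has value 25 → rank 6.

6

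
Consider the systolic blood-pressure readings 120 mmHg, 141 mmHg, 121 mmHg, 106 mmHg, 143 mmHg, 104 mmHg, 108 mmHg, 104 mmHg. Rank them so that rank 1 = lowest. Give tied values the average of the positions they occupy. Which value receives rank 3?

Sorted (ascending): 104, 104, 106, 108, 120, 121, 141, 143
The 2 values of 104 occupy positions 1–2 → average rank (1+2)/2 = 1.5.
Rank 3 → value 106.

106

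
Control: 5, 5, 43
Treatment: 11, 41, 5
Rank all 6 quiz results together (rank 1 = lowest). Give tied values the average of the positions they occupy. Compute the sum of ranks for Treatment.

11

Sorted (ascending): 5, 5, 5, 11, 41, 43
The 3 values of 5 occupy positions 1–3 → average rank 2.
Treatment values → pooled ranks: 11→4, 41→5, 5→2
Rank sum = 4 + 5 + 2 = 11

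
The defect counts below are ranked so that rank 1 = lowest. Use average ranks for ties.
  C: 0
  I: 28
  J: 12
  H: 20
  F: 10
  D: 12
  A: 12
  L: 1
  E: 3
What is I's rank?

Sorted (ascending): 0, 1, 3, 10, 12, 12, 12, 20, 28
The 3 values of 12 occupy positions 5–7 → average rank 6.
I has value 28 → rank 9.

9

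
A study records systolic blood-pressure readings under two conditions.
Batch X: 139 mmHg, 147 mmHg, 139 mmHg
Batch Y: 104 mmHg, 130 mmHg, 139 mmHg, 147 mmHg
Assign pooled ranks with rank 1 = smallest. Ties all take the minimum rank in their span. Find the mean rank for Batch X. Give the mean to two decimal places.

Sorted (ascending): 104, 130, 139, 139, 139, 147, 147
The 3 values of 139 occupy positions 3–5 → each gets rank 3.
The 2 values of 147 occupy positions 6–7 → each gets rank 6.
Batch X values → pooled ranks: 139→3, 147→6, 139→3
Mean rank = (3 + 6 + 3) / 3 = 4.00

4.00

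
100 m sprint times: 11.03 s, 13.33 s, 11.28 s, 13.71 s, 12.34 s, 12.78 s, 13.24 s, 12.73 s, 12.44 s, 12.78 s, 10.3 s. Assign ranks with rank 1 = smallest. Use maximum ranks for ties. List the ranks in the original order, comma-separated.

Sorted (ascending): 10.3, 11.03, 11.28, 12.34, 12.44, 12.73, 12.78, 12.78, 13.24, 13.33, 13.71
The 2 values of 12.78 occupy positions 7–8 → each gets rank 8.

2, 10, 3, 11, 4, 8, 9, 6, 5, 8, 1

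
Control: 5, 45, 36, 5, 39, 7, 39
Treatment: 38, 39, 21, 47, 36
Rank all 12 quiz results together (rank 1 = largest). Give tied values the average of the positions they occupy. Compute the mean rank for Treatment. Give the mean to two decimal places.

5.50

Sorted (descending): 47, 45, 39, 39, 39, 38, 36, 36, 21, 7, 5, 5
The 3 values of 39 occupy positions 3–5 → average rank 4.
The 2 values of 36 occupy positions 7–8 → average rank (7+8)/2 = 7.5.
The 2 values of 5 occupy positions 11–12 → average rank (11+12)/2 = 11.5.
Treatment values → pooled ranks: 38→6, 39→4, 21→9, 47→1, 36→7.5
Mean rank = (6 + 4 + 9 + 1 + 7.5) / 5 = 5.50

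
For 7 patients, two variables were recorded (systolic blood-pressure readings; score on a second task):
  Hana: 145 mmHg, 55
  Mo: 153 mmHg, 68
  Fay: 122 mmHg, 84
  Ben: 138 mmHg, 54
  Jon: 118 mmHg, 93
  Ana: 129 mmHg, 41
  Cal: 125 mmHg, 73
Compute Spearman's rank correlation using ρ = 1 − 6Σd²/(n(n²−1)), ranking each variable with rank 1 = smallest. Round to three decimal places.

-0.643

Ranks of variable 1: 6, 7, 2, 5, 1, 4, 3
Ranks of variable 2: 3, 4, 6, 2, 7, 1, 5
d = r₁ − r₂: 3, 3, -4, 3, -6, 3, -2
d²: 9, 9, 16, 9, 36, 9, 4; Σd² = 92
ρ = 1 − 6·92/(7·48) = 1 − 552/336 = -0.643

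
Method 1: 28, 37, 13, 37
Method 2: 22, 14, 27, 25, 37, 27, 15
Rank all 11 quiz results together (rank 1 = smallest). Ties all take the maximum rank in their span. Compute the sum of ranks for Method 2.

39

Sorted (ascending): 13, 14, 15, 22, 25, 27, 27, 28, 37, 37, 37
The 2 values of 27 occupy positions 6–7 → each gets rank 7.
The 3 values of 37 occupy positions 9–11 → each gets rank 11.
Method 2 values → pooled ranks: 22→4, 14→2, 27→7, 25→5, 37→11, 27→7, 15→3
Rank sum = 4 + 2 + 7 + 5 + 11 + 7 + 3 = 39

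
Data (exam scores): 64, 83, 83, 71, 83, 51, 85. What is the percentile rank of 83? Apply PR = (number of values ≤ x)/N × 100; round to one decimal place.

85.7

N = 7.
Strictly below 83: 3. Equal to 83: 3.
PR = 6/7 × 100 = 85.7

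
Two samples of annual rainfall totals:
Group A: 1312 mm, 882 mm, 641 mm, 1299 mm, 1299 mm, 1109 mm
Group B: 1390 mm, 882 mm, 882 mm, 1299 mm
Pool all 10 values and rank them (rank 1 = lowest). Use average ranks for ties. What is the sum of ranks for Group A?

Sorted (ascending): 641, 882, 882, 882, 1109, 1299, 1299, 1299, 1312, 1390
The 3 values of 882 occupy positions 2–4 → average rank 3.
The 3 values of 1299 occupy positions 6–8 → average rank 7.
Group A values → pooled ranks: 1312→9, 882→3, 641→1, 1299→7, 1299→7, 1109→5
Rank sum = 9 + 3 + 1 + 7 + 7 + 5 = 32

32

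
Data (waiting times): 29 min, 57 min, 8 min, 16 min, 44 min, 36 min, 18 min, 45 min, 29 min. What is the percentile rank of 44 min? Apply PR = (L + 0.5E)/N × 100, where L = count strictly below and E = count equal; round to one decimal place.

72.2

N = 9.
Strictly below 44: 6. Equal to 44: 1.
PR = (6 + 0.5·1)/9 × 100 = 72.2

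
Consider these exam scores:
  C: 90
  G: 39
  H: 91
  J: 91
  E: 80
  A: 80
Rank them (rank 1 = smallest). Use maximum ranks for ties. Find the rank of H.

6

Sorted (ascending): 39, 80, 80, 90, 91, 91
The 2 values of 80 occupy positions 2–3 → each gets rank 3.
The 2 values of 91 occupy positions 5–6 → each gets rank 6.
H has value 91 → rank 6.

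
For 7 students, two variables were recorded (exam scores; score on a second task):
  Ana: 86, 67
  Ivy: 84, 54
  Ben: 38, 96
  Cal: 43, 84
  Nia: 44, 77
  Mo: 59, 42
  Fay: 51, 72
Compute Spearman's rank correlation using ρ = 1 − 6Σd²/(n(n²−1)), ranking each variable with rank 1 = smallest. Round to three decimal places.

Ranks of variable 1: 7, 6, 1, 2, 3, 5, 4
Ranks of variable 2: 3, 2, 7, 6, 5, 1, 4
d = r₁ − r₂: 4, 4, -6, -4, -2, 4, 0
d²: 16, 16, 36, 16, 4, 16, 0; Σd² = 104
ρ = 1 − 6·104/(7·48) = 1 − 624/336 = -0.857

-0.857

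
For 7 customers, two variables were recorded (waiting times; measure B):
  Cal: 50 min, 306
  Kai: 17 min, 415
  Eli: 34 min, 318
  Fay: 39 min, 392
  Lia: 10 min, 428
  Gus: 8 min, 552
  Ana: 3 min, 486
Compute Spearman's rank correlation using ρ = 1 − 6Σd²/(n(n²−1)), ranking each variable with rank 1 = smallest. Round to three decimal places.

-0.929

Ranks of variable 1: 7, 4, 5, 6, 3, 2, 1
Ranks of variable 2: 1, 4, 2, 3, 5, 7, 6
d = r₁ − r₂: 6, 0, 3, 3, -2, -5, -5
d²: 36, 0, 9, 9, 4, 25, 25; Σd² = 108
ρ = 1 − 6·108/(7·48) = 1 − 648/336 = -0.929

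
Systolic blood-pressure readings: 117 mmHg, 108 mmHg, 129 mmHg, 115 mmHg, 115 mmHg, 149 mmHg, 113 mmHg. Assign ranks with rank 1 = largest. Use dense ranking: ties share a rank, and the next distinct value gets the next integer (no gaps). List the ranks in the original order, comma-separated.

Sorted (descending): 149, 129, 117, 115, 115, 113, 108
The 2 values of 115 share dense rank 4.
Remaining distinct values take the next consecutive integers.

3, 6, 2, 4, 4, 1, 5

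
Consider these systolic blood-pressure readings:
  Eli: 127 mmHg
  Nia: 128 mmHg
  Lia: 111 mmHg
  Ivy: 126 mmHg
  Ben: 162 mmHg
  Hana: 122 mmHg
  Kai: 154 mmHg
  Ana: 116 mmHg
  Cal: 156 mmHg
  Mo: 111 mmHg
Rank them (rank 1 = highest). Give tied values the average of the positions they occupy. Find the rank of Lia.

Sorted (descending): 162, 156, 154, 128, 127, 126, 122, 116, 111, 111
The 2 values of 111 occupy positions 9–10 → average rank (9+10)/2 = 9.5.
Lia has value 111 mmHg → rank 9.5.

9.5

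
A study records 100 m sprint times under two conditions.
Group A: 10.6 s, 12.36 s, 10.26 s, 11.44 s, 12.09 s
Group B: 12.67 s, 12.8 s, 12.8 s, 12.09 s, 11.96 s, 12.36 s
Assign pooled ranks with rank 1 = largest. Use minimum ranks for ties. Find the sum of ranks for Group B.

Sorted (descending): 12.8, 12.8, 12.67, 12.36, 12.36, 12.09, 12.09, 11.96, 11.44, 10.6, 10.26
The 2 values of 12.8 occupy positions 1–2 → each gets rank 1.
The 2 values of 12.36 occupy positions 4–5 → each gets rank 4.
The 2 values of 12.09 occupy positions 6–7 → each gets rank 6.
Group B values → pooled ranks: 12.67→3, 12.8→1, 12.8→1, 12.09→6, 11.96→8, 12.36→4
Rank sum = 3 + 1 + 1 + 6 + 8 + 4 = 23

23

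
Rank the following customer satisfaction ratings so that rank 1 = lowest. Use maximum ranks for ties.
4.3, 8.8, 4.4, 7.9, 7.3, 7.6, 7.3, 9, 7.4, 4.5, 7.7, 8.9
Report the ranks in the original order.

1, 10, 2, 9, 5, 7, 5, 12, 6, 3, 8, 11

Sorted (ascending): 4.3, 4.4, 4.5, 7.3, 7.3, 7.4, 7.6, 7.7, 7.9, 8.8, 8.9, 9
The 2 values of 7.3 occupy positions 4–5 → each gets rank 5.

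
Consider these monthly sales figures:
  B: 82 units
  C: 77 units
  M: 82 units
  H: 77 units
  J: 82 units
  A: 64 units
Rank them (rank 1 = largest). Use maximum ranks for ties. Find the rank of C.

Sorted (descending): 82, 82, 82, 77, 77, 64
The 3 values of 82 occupy positions 1–3 → each gets rank 3.
The 2 values of 77 occupy positions 4–5 → each gets rank 5.
C has value 77 units → rank 5.

5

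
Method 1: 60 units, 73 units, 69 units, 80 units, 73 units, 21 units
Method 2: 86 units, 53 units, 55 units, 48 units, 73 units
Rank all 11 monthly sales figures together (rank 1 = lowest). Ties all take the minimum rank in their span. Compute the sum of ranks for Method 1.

36

Sorted (ascending): 21, 48, 53, 55, 60, 69, 73, 73, 73, 80, 86
The 3 values of 73 occupy positions 7–9 → each gets rank 7.
Method 1 values → pooled ranks: 60→5, 73→7, 69→6, 80→10, 73→7, 21→1
Rank sum = 5 + 7 + 6 + 10 + 7 + 1 = 36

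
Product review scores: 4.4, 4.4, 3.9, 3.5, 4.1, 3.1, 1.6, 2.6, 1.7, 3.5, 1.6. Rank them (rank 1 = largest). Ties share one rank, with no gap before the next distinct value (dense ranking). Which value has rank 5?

3.1

Sorted (descending): 4.4, 4.4, 4.1, 3.9, 3.5, 3.5, 3.1, 2.6, 1.7, 1.6, 1.6
The 2 values of 4.4 share dense rank 1.
The 2 values of 3.5 share dense rank 4.
The 2 values of 1.6 share dense rank 8.
Remaining distinct values take the next consecutive integers.
Rank 5 → value 3.1.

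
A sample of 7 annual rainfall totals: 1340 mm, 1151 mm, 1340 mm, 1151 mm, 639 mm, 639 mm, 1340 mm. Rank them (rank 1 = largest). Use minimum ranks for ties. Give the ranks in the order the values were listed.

Sorted (descending): 1340, 1340, 1340, 1151, 1151, 639, 639
The 3 values of 1340 occupy positions 1–3 → each gets rank 1.
The 2 values of 1151 occupy positions 4–5 → each gets rank 4.
The 2 values of 639 occupy positions 6–7 → each gets rank 6.

1, 4, 1, 4, 6, 6, 1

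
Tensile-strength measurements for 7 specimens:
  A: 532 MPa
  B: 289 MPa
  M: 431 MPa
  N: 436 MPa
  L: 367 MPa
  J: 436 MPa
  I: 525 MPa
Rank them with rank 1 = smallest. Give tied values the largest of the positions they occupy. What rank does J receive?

5

Sorted (ascending): 289, 367, 431, 436, 436, 525, 532
The 2 values of 436 occupy positions 4–5 → each gets rank 5.
J has value 436 MPa → rank 5.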